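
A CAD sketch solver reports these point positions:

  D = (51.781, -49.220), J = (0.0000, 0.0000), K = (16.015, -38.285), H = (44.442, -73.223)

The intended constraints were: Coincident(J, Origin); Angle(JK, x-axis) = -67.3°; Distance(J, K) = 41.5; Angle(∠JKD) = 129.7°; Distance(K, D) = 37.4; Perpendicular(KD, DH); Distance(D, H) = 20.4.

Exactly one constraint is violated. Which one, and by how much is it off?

Distance(D, H) = 20.4 — off by 4.70.

J = (0.00, 0.00) ✓; JK at -67.30° ✓; |JK| = 41.50 ✓; ∠JKD = 129.7° ✓; |KD| = 37.40 ✓; ∠(KD, DH) = 90.00° ✓; |DH| = 25.10 ✗.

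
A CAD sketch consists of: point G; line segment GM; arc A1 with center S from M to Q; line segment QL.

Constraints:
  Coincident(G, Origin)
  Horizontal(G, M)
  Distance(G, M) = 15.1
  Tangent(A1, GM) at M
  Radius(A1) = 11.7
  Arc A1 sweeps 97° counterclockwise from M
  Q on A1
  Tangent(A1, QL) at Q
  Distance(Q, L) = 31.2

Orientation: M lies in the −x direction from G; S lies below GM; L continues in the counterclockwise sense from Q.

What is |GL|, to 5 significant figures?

49.690

G is at the origin; G and M share the same y with |GM| = 15.1 and M on the −x side, so M = (-15.100, 0.0000). A1 meets GM tangentially, so SM is at right angles to GM, so S = M + (0, -11.7) = (-15.100, -11.700). On A1, M sits at bearing 90° from S; a 97° counterclockwise sweep puts Q at bearing 187°, so Q = S + 11.7·(cos 187°, sin 187°) = (-26.713, -13.126). The tangent condition forces SQ to be normal to QL, so QL runs along (−sin 187°, cos 187°); with |QL| = 31.2, L = (-22.910, -44.093). Then |GL| = |L − G| = 49.690.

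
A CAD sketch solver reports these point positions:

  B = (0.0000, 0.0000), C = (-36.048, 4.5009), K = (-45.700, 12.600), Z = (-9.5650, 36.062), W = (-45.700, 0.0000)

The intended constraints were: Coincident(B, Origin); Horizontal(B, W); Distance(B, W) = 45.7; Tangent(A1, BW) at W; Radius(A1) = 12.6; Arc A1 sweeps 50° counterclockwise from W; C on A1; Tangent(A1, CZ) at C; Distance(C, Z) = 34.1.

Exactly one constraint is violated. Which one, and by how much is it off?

Distance(C, Z) = 34.1 — off by 7.10.

B = (0.00, 0.00) ✓; B.y = 0.00, W.y = 0.00 ✓; |BW| = 45.70 ✓; ∠(KW, WB) = 90.00° ✓; |KW| = 12.60 ✓; bearing(K→C) − bearing(K→W) = 50.00° ✓; |KC| = 12.60 ✓; ∠(KC, CZ) = 90.00° ✓; |CZ| = 41.20 ✗.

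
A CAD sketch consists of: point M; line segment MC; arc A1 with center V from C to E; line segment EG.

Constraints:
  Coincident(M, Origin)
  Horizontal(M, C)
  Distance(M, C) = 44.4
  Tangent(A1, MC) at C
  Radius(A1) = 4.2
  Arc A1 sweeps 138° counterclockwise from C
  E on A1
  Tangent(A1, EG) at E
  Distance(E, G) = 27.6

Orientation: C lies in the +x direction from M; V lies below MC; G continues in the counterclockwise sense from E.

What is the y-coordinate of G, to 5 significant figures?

-25.789

M is at the origin; M and C share the same y with |MC| = 44.4 and C on the +x side, so C = (44.400, 0.0000). Tangency of A1 to MC means the radius VC is perpendicular to MC, so V = C + (0, -4.2) = (44.400, -4.2000). On A1, C sits at bearing 90° from V; a 138° counterclockwise sweep puts E at bearing 228°, so E = V + 4.2·(cos 228°, sin 228°) = (41.590, -7.3212). Tangency of A1 to EG means the radius VE is perpendicular to EG, so EG runs along (−sin 228°, cos 228°); with |EG| = 27.6, G = (62.100, -25.789). So G.y = -25.789.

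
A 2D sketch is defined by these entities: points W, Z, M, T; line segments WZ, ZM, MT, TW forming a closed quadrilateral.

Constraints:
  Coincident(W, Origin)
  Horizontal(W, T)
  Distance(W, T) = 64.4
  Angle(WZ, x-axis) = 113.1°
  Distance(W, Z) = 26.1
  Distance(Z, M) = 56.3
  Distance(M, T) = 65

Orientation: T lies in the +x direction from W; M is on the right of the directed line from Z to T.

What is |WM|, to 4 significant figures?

30.44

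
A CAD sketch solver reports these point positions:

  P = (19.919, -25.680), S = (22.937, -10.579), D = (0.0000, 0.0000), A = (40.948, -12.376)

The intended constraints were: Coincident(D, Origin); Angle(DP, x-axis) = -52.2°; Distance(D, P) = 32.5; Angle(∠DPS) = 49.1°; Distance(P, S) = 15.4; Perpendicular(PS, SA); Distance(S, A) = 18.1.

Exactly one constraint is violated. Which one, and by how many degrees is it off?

Perpendicular(PS, SA) — off by 5.60°.

D = (0.00, 0.00) ✓; DP at -52.20° ✓; |DP| = 32.50 ✓; ∠DPS = 49.10° ✓; |PS| = 15.40 ✓; ∠(PS, SA) = 84.40° ✗; |SA| = 18.10 ✓.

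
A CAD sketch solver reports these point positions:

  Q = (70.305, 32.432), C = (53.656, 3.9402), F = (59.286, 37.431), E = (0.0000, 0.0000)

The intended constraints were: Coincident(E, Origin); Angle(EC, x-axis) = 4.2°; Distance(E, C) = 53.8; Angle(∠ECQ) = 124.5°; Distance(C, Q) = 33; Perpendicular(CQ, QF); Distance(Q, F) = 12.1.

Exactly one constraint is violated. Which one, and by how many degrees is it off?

Perpendicular(CQ, QF) — off by 5.90°.

E = (0.00, 0.00) ✓; EC at 4.200° ✓; |EC| = 53.80 ✓; ∠ECQ = 124.5° ✓; |CQ| = 33.00 ✓; ∠(CQ, QF) = 95.90° ✗; |QF| = 12.10 ✓.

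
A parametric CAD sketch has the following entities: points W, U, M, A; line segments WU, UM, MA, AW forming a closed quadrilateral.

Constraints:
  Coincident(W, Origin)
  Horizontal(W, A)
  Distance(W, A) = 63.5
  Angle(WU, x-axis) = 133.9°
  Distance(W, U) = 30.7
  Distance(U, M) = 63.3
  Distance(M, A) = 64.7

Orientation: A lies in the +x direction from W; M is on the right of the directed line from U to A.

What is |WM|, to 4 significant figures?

34.83

Checks: |UM| = 63.30 ✓; |MA| = 64.70 ✓.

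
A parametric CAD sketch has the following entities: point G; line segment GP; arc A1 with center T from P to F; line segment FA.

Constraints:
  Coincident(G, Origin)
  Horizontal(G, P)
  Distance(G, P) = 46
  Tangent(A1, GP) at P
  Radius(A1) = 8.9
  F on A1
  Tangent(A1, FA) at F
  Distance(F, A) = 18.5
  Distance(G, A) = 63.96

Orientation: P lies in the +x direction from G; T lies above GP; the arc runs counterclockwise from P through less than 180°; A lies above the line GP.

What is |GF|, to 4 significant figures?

55.08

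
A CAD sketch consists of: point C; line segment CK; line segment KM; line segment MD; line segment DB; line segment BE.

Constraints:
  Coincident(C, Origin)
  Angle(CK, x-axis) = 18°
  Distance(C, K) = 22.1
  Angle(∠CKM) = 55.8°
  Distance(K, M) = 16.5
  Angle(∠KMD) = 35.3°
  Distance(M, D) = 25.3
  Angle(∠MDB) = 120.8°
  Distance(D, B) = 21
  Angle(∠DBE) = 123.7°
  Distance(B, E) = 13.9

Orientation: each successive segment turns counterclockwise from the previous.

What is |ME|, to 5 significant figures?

42.890

C is at the origin; CK runs at 18.0° with length 22.1, so K = (21.018, 6.8293). ∠CKM = 55.8° gives KM at 142.20° from the x-axis; with |KM| = 16.5, M = (7.9808, 16.942). ∠KMD = 35.3° gives MD at -73.100° from the x-axis; with |MD| = 25.3, D = (15.336, -7.2651). ∠MDB = 120.8° gives DB at -13.900° from the x-axis; with |DB| = 21.0, B = (35.721, -12.310). ∠DBE = 123.7° gives BE at 42.400° from the x-axis; with |BE| = 13.9, E = (45.985, -2.9371). Then |ME| = |E − M| = 42.890.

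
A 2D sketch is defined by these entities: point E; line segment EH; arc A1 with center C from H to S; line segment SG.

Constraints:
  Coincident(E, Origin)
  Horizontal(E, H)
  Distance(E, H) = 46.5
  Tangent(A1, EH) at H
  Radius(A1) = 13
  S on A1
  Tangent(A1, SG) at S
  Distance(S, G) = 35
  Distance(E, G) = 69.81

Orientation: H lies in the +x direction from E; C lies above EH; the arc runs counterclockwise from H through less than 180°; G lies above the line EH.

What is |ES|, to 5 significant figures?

61.278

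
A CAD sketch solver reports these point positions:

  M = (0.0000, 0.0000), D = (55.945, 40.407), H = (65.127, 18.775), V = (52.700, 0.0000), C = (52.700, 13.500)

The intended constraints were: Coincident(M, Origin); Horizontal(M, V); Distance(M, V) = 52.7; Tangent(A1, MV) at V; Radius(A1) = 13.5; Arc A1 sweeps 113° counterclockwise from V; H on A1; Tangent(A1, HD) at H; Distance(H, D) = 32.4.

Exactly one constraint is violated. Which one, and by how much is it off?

Distance(H, D) = 32.4 — off by 8.90.

M = (0.00, 0.00) ✓; M.y = 0.00, V.y = 0.00 ✓; |MV| = 52.70 ✓; ∠(CV, VM) = 90.00° ✓; |CV| = 13.50 ✓; bearing(C→H) − bearing(C→V) = 113.0° ✓; |CH| = 13.50 ✓; ∠(CH, HD) = 90.00° ✓; |HD| = 23.50 ✗.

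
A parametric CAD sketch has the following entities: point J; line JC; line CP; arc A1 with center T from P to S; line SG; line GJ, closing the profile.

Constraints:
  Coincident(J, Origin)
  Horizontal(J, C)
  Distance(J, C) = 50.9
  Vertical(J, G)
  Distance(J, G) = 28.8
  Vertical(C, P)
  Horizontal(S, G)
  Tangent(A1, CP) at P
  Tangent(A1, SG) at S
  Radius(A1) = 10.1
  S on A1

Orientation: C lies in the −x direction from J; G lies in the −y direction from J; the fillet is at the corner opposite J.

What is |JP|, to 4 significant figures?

54.23

J is at the origin; J and C share the same y with |JC| = 50.9 and C on the −x side, so C = (-50.90, 0.000). JG is vertical with |JG| = 28.8 and G on the −y side, so G = (0.000, -28.80). The virtual corner opposite J is at (-50.90, -28.80). The tangent condition forces TP to be normal to CP and since A1 is tangent to SG there, TS ⟂ SG, with radius 10.1, so the center T sits 10.1 in from both sides at T = (-40.80, -18.70). That places the tangent points at P = (-50.90, -18.70) on CP and S = (-40.80, -28.80) on SG. Then |JP| = |P − J| = 54.23.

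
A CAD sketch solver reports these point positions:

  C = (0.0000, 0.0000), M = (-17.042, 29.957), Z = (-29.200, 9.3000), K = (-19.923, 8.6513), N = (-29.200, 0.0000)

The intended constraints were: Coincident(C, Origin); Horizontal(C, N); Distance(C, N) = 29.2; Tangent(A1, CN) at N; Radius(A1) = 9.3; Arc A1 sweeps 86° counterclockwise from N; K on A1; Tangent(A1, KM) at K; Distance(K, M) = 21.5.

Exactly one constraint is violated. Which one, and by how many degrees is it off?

Tangent(A1, KM) at K — off by 3.70°.

C = (0.00, 0.00) ✓; C.y = 0.00, N.y = 0.00 ✓; |CN| = 29.20 ✓; ∠(ZN, NC) = 90.00° ✓; |ZN| = 9.300 ✓; bearing(Z→K) − bearing(Z→N) = 86.00° ✓; |ZK| = 9.300 ✓; ∠(ZK, KM) = 93.70° ✗; |KM| = 21.50 ✓.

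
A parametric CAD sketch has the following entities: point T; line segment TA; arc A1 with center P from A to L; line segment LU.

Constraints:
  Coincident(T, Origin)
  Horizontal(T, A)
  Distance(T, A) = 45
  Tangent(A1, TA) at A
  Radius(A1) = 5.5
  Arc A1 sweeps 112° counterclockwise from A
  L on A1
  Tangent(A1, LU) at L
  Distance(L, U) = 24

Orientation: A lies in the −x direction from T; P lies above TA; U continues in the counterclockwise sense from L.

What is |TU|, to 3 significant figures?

57.3

On A1, A sits at bearing -90° from P; a 112° counterclockwise sweep puts L at bearing 22°, so L = P + 5.5·(cos 22°, sin 22°) = (-39.9, 7.56). A1 meets LU tangentially, so PL is at right angles to LU, so LU runs along (−sin 22°, cos 22°); with |LU| = 24.0, U = (-48.9, 29.8). Then |TU| = |U − T| = 57.3.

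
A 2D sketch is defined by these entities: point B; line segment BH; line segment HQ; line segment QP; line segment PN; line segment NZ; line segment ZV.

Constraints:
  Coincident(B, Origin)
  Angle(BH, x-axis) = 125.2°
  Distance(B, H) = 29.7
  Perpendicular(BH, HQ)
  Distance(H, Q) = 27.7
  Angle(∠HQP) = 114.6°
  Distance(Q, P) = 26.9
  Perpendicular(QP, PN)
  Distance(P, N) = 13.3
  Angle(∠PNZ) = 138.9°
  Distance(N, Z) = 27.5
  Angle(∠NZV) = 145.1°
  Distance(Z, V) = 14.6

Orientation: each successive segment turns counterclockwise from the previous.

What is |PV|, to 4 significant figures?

49.50

B is at the origin; BH runs at 125.2° with length 29.7, so H = (-17.12, 24.27). The perpendicularity gives HQ at right angles to BH, so HQ runs at -144.8°; with |HQ| = 27.7, Q = (-39.75, 8.302). ∠HQP = 114.6° gives QP at -79.40° from the x-axis; with |QP| = 26.9, P = (-34.81, -18.14). QP ⟂ PN, so PN runs at 10.60°; with |PN| = 13.3, N = (-21.73, -15.69). ∠PNZ = 138.9° gives NZ at 51.70° from the x-axis; with |NZ| = 27.5, Z = (-4.690, 5.889). ∠NZV = 145.1° gives ZV at 86.60° from the x-axis; with |ZV| = 14.6, V = (-3.824, 20.46). Then |PV| = |V − P| = 49.50.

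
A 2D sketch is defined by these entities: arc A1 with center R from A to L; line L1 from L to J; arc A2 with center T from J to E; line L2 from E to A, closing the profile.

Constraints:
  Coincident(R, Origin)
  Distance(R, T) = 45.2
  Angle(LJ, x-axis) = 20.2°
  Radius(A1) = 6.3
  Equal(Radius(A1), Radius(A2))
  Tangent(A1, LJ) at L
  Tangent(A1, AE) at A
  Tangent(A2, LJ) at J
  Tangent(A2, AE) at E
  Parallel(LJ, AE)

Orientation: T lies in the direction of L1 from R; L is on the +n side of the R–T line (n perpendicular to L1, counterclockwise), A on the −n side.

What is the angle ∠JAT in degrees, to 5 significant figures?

7.6416°

The slot axis is L1's direction at 20.2°, so u = (cos 20.2°, sin 20.2°) = (0.93849, 0.34530) and n = (−sin 20.2°, cos 20.2°) = (-0.34530, 0.93849). R is at the origin and T lies 45.2 along u from R, so T = 45.2·u = (42.420, 15.607). Tangency of A1 to both parallel lines with radius 6.3 puts L and A at R ± 6.3·n: L = (-2.1754, 5.9125), A = (2.1754, -5.9125). Equal radii place J and E the same way about T: J = T + 6.3·n = (40.245, 21.520), E = T − 6.3·n = (44.595, 9.6950). Then cos ∠JAT = AJ·AT / (|AJ||AT|), giving 7.6416°.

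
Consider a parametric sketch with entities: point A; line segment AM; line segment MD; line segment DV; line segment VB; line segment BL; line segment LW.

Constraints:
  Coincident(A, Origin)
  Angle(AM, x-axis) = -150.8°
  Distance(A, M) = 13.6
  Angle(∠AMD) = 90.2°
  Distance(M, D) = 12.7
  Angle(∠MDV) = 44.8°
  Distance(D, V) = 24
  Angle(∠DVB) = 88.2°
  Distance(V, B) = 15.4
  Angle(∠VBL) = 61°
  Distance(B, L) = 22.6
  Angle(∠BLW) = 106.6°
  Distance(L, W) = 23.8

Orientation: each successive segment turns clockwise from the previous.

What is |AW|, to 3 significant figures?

20.5

∠VBL = 61.0° gives BL at 133° from the x-axis; with |BL| = 22.6, L = (-15.2, -0.364). ∠BLW = 106.6° gives LW at 60.0° from the x-axis; with |LW| = 23.8, W = (-3.30, 20.2). Then |AW| = |W − A| = 20.5.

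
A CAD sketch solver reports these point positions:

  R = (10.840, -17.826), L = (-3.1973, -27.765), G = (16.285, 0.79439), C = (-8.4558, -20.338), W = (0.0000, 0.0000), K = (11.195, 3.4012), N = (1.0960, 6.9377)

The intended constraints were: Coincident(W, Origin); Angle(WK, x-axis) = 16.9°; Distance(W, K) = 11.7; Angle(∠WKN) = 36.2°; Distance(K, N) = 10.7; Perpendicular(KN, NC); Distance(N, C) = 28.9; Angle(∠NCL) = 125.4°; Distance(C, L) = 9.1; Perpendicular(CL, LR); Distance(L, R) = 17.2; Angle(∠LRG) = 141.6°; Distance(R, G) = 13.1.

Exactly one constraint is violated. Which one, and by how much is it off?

Distance(R, G) = 13.1 — off by 6.30.

W = (0.00, 0.00) ✓; WK at 16.90° ✓; |WK| = 11.70 ✓; ∠WKN = 36.20° ✓; |KN| = 10.70 ✓; ∠(KN, NC) = 90.00° ✓; |NC| = 28.90 ✓; ∠NCL = 125.4° ✓; |CL| = 9.100 ✓; ∠(CL, LR) = 90.00° ✓; |LR| = 17.20 ✓; ∠LRG = 141.6° ✓; |RG| = 19.40 ✗.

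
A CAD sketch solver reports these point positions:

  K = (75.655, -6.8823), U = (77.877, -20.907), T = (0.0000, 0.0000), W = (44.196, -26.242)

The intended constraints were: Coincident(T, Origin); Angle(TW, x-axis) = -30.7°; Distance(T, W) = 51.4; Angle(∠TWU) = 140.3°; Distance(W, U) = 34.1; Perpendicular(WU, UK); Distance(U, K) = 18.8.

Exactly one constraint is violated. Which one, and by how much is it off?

Distance(U, K) = 18.8 — off by 4.60.

T = (0.00, 0.00) ✓; TW at -30.70° ✓; |TW| = 51.40 ✓; ∠TWU = 140.3° ✓; |WU| = 34.10 ✓; ∠(WU, UK) = 90.00° ✓; |UK| = 14.20 ✗.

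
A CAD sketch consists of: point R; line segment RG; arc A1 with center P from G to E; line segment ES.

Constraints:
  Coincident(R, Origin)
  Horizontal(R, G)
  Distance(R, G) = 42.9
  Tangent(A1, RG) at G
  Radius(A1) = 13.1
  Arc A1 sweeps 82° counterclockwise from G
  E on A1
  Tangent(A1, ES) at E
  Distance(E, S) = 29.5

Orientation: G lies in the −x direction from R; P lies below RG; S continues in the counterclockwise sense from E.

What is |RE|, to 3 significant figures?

57.0

R is at the origin; RG is horizontal with |RG| = 42.9 and G on the −x side, so G = (-42.9, 0.00). The tangent condition forces PG to be normal to RG, so P = G + (0, -13.1) = (-42.9, -13.1). On A1, G sits at bearing 90° from P; an 82° counterclockwise sweep puts E at bearing 172°, so E = P + 13.1·(cos 172°, sin 172°) = (-55.9, -11.3). Then |RE| = |E − R| = 57.0.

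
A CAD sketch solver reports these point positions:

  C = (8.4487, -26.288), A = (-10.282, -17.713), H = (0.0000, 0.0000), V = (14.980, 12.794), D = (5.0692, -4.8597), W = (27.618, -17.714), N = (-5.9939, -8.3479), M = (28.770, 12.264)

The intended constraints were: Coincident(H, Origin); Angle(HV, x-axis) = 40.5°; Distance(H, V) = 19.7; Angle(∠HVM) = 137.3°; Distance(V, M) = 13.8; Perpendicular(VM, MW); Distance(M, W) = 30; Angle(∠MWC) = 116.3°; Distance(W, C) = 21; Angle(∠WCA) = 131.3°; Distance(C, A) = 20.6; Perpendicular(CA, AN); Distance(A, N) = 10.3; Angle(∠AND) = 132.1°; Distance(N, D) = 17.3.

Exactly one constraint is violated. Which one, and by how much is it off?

Distance(N, D) = 17.3 — off by 5.70.

H = (0.00, 0.00) ✓; HV at 40.50° ✓; |HV| = 19.70 ✓; ∠HVM = 137.3° ✓; |VM| = 13.80 ✓; ∠(VM, MW) = 90.00° ✓; |MW| = 30.00 ✓; ∠MWC = 116.3° ✓; |WC| = 21.00 ✓; ∠WCA = 131.3° ✓; |CA| = 20.60 ✓; ∠(CA, AN) = 90.00° ✓; |AN| = 10.30 ✓; ∠AND = 132.1° ✓; |ND| = 11.60 ✗.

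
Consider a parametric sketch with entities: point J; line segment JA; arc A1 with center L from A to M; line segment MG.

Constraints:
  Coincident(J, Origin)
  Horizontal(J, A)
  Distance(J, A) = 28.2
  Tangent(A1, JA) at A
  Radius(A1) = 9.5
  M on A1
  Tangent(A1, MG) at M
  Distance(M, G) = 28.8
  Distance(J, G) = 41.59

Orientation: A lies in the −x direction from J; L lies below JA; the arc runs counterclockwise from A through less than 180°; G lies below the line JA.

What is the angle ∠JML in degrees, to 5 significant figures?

15.697°

Checks: |LM| = 9.500 ✓; ∠(LM, MG) = 90.00° ✓; |MG| = 28.80 ✓; |JG| = 41.59 ✓.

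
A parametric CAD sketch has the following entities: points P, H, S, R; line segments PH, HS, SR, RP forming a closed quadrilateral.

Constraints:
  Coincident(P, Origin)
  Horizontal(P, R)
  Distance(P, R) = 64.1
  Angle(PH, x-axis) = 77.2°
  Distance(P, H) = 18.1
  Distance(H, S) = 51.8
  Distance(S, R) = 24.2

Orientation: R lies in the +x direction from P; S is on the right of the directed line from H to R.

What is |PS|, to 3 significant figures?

47.0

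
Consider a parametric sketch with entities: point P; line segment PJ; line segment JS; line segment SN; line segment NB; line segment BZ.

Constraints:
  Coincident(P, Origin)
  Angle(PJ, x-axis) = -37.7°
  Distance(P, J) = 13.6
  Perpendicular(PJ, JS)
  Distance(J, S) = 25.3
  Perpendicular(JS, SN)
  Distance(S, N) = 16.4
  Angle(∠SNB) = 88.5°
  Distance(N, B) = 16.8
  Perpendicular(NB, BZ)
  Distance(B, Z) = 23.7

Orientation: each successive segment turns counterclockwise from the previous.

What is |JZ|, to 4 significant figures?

11.96

∠SNB = 88.5° gives NB at -126.2° from the x-axis; with |NB| = 16.8, B = (3.334, 8.173). NB is perpendicular to BZ, so BZ runs at -36.20°; with |BZ| = 23.7, Z = (22.46, -5.824). Then |JZ| = |Z − J| = 11.96.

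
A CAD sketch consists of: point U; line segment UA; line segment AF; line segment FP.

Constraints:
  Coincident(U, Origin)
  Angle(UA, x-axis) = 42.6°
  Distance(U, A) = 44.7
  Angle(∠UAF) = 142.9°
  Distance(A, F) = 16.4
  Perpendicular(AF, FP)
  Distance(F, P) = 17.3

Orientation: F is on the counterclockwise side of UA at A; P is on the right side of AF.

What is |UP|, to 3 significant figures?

68.3

U is at the origin; UA runs at 42.6° with length 44.7, so A = 44.7·(cos 42.6°, sin 42.6°) = (32.9, 30.3). ∠UAF = 142.9°, so AF runs at 42.6° + (180° − 142.9°) = 79.7° from the x-axis; with |AF| = 16.4, F = A + 16.4·(cos 79.7°, sin 79.7°) = (35.8, 46.4). AF is perpendicular to FP; with |FP| = 17.3 on the right of AF, P = F + 17.3·(0.984, -0.179) = (52.9, 43.3). Then |UP| = |P − U| = 68.3.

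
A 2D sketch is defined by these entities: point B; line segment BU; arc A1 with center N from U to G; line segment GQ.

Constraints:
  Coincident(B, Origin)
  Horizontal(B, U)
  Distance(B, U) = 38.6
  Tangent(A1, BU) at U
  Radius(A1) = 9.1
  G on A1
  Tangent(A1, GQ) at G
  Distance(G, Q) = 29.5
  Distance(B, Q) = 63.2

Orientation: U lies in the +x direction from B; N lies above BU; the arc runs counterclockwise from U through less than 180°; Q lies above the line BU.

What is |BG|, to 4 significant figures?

48.32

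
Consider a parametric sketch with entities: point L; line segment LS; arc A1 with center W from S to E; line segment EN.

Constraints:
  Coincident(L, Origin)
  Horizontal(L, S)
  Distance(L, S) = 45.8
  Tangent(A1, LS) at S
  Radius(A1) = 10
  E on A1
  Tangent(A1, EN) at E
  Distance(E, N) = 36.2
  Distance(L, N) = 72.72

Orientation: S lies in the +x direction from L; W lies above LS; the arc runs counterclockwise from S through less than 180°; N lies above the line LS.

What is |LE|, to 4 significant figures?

56.67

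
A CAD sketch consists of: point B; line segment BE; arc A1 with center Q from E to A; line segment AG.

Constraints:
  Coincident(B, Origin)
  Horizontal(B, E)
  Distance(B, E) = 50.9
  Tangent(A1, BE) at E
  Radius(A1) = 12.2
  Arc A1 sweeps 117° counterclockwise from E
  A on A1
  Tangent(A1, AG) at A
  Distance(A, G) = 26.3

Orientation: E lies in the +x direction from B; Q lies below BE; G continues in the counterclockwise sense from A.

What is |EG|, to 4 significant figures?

41.19

B is at the origin; BE is horizontal with |BE| = 50.9 and E on the +x side, so E = (50.90, 0.000). Tangency of A1 to BE means the radius QE is perpendicular to BE, so Q = E + (0, -12.2) = (50.90, -12.20). On A1, E sits at bearing 90° from Q; a 117° counterclockwise sweep puts A at bearing 207°, so A = Q + 12.2·(cos 207°, sin 207°) = (40.03, -17.74). Since A1 is tangent to AG there, QA ⟂ AG, so AG runs along (−sin 207°, cos 207°); with |AG| = 26.3, G = (51.97, -41.17). Then |EG| = |G − E| = 41.19.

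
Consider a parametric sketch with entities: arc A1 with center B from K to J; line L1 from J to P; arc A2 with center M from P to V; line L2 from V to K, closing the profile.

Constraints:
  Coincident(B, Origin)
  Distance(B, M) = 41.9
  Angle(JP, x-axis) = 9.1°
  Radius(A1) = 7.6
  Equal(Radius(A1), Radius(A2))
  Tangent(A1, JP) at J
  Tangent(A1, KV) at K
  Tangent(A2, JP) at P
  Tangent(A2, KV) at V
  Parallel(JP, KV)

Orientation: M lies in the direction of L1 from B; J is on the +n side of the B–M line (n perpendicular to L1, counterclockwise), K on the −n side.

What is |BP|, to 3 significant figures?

42.6

Tangency of A1 to both parallel lines with radius 7.6 puts J and K at B ± 7.6·n: J = (-1.20, 7.50), K = (1.20, -7.50). Equal radii place P and V the same way about M: P = M + 7.6·n = (40.2, 14.1), V = M − 7.6·n = (42.6, -0.878). Then |BP| = |P − B| = 42.6.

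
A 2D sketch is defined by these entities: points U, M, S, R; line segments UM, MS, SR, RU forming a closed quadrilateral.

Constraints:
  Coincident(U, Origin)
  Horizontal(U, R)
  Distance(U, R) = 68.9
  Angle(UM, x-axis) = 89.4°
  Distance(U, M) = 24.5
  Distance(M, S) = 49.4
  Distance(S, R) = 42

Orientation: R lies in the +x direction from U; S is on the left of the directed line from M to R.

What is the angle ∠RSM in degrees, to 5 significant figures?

105.48°

Checks: |MS| = 49.40 ✓; |SR| = 42.00 ✓.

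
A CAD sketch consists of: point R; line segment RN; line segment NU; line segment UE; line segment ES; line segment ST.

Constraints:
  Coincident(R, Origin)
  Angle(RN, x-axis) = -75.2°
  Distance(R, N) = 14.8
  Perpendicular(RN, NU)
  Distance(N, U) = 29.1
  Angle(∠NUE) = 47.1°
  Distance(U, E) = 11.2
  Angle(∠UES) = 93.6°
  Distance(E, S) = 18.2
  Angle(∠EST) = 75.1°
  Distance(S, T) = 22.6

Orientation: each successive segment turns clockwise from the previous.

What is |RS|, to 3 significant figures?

19.6

∠NUE = 47.1° gives UE at 61.9° from the x-axis; with |UE| = 11.2, E = (-19.1, -11.9). ∠UES = 93.6° gives ES at -24.5° from the x-axis; with |ES| = 18.2, S = (-2.52, -19.4). Then |RS| = |S − R| = 19.6.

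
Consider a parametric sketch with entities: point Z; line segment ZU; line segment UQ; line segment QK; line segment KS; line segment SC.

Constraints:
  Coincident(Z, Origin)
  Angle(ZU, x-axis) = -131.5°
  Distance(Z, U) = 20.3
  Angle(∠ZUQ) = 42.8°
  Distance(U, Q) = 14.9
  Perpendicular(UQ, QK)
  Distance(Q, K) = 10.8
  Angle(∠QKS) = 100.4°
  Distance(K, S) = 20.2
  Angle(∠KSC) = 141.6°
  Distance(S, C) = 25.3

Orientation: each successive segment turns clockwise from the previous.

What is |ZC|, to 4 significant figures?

43.67

∠QKS = 100.4° gives KS at -78.30° from the x-axis; with |KS| = 20.2, S = (1.104, -19.84). ∠KSC = 141.6° gives SC at -116.7° from the x-axis; with |SC| = 25.3, C = (-10.26, -42.45). Then |ZC| = |C − Z| = 43.67.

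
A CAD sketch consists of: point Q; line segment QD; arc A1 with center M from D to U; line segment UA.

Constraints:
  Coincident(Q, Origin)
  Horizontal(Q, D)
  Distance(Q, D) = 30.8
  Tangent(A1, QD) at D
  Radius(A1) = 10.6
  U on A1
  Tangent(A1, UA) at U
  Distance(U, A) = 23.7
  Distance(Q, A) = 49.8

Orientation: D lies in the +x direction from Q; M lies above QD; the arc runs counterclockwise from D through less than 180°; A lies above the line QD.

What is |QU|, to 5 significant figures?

43.168

Checks: ∠(MD, DQ) = 90.00° ✓; |MD| = 10.60 ✓; |MU| = 10.60 ✓; ∠(MU, UA) = 90.00° ✓; |UA| = 23.70 ✓; |QA| = 49.80 ✓.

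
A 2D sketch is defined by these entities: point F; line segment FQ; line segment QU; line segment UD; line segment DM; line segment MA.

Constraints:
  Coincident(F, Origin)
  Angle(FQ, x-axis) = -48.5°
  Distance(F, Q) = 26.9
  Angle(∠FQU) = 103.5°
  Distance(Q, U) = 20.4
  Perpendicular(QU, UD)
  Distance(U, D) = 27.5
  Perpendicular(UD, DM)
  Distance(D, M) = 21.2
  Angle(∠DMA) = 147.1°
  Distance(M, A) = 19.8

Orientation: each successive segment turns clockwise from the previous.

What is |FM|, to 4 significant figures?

5.642

F is at the origin; FQ runs at -48.5° with length 26.9, so Q = (17.82, -20.15). ∠FQU = 103.5° gives QU at -125.0° from the x-axis; with |QU| = 20.4, U = (6.124, -36.86). QU is perpendicular to UD, so UD runs at 145.0°; with |UD| = 27.5, D = (-16.40, -21.08). UD ⟂ DM, so DM runs at 55.00°; with |DM| = 21.2, M = (-4.243, -3.718). Then |FM| = |M − F| = 5.642.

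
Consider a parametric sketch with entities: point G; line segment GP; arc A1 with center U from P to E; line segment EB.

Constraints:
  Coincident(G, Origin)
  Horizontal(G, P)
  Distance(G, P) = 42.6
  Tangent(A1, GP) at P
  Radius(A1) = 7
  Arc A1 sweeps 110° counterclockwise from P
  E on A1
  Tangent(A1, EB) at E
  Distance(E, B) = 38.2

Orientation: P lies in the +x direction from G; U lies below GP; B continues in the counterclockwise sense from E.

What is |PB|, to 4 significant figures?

45.75

On A1, P sits at bearing 90° from U; a 110° counterclockwise sweep puts E at bearing 200°, so E = U + 7.0·(cos 200°, sin 200°) = (36.02, -9.394). The tangent condition forces UE to be normal to EB, so EB runs along (−sin 200°, cos 200°); with |EB| = 38.2, B = (49.09, -45.29). Then |PB| = |B − P| = 45.75.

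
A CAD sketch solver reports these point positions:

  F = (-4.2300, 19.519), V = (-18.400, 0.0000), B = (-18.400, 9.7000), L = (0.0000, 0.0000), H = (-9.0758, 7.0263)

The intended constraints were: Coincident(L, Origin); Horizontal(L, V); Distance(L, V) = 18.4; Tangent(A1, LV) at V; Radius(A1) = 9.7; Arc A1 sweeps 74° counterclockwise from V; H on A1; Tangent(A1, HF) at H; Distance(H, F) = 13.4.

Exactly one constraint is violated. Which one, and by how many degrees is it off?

Tangent(A1, HF) at H — off by 5.20°.

L = (0.00, 0.00) ✓; L.y = 0.00, V.y = 0.00 ✓; |LV| = 18.40 ✓; ∠(BV, VL) = 90.00° ✓; |BV| = 9.700 ✓; bearing(B→H) − bearing(B→V) = 74.00° ✓; |BH| = 9.700 ✓; ∠(BH, HF) = 95.20° ✗; |HF| = 13.40 ✓.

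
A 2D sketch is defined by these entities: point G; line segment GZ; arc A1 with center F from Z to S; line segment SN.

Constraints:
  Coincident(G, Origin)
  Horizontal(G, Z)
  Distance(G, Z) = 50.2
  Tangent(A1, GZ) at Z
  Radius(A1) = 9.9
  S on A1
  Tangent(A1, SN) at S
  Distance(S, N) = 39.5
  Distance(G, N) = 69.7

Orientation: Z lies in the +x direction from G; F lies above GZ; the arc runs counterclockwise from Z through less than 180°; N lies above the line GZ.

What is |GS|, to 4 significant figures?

61.02

Checks: |FS| = 9.900 ✓; ∠(FS, SN) = 90.00° ✓; |SN| = 39.50 ✓; |GN| = 69.70 ✓.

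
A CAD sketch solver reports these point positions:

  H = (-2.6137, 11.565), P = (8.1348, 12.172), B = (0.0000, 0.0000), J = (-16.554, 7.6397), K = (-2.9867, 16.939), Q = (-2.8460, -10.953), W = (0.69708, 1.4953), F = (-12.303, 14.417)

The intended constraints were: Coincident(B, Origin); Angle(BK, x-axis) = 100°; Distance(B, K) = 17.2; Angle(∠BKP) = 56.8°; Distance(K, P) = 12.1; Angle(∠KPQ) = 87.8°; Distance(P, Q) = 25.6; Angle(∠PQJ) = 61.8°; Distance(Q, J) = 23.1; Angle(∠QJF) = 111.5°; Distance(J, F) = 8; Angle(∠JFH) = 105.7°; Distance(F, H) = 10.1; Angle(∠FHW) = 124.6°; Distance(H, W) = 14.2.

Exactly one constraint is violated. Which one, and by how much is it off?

Distance(H, W) = 14.2 — off by 3.60.

B = (0.00, 0.00) ✓; BK at 100.0° ✓; |BK| = 17.20 ✓; ∠BKP = 56.80° ✓; |KP| = 12.10 ✓; ∠KPQ = 87.80° ✓; |PQ| = 25.60 ✓; ∠PQJ = 61.80° ✓; |QJ| = 23.10 ✓; ∠QJF = 111.5° ✓; |JF| = 8.000 ✓; ∠JFH = 105.7° ✓; |FH| = 10.10 ✓; ∠FHW = 124.6° ✓; |HW| = 10.60 ✗.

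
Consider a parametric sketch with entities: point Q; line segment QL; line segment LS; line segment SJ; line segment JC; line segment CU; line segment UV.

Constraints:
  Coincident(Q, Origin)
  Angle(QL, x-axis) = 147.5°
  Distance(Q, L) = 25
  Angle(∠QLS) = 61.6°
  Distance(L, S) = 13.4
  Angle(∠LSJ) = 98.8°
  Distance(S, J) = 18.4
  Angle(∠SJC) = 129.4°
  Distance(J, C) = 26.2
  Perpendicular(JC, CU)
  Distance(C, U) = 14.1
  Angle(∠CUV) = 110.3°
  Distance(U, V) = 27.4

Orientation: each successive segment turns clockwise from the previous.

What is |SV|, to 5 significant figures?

15.379

Q is at the origin; QL runs at 147.5° with length 25.0, so L = (-21.085, 13.432). ∠QLS = 61.6° gives LS at 29.100° from the x-axis; with |LS| = 13.4, S = (-9.3762, 19.949). ∠LSJ = 98.8° gives SJ at -52.100° from the x-axis; with |SJ| = 18.4, J = (1.9266, 5.4302). ∠SJC = 129.4° gives JC at -102.70° from the x-axis; with |JC| = 26.2, C = (-3.8334, -20.129). JC is perpendicular to CU, so CU runs at 167.30°; with |CU| = 14.1, U = (-17.588, -17.029). ∠CUV = 110.3° gives UV at 97.600° from the x-axis; with |UV| = 27.4, V = (-21.212, 10.130). Then |SV| = |V − S| = 15.379.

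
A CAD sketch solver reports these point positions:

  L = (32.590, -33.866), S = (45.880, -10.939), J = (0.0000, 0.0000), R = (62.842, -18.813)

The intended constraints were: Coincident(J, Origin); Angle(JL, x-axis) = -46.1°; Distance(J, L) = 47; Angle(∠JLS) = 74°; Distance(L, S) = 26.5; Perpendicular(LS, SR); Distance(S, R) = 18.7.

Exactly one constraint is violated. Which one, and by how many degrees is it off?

Perpendicular(LS, SR) — off by 5.20°.

J = (0.00, 0.00) ✓; JL at -46.10° ✓; |JL| = 47.00 ✓; ∠JLS = 74.00° ✓; |LS| = 26.50 ✓; ∠(LS, SR) = 84.80° ✗; |SR| = 18.70 ✓.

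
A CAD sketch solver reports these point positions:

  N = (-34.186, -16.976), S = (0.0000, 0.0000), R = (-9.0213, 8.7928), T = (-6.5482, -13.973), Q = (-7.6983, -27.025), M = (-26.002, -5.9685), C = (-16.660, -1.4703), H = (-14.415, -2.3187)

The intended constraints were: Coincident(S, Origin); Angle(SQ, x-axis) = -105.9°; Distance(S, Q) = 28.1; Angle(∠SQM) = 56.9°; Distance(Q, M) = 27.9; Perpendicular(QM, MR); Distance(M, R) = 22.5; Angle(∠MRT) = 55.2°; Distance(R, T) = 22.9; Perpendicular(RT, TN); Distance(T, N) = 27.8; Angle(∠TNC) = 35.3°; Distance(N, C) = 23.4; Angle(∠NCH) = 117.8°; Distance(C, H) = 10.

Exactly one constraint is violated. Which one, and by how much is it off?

Distance(C, H) = 10 — off by 7.60.

S = (0.00, 0.00) ✓; SQ at -105.9° ✓; |SQ| = 28.10 ✓; ∠SQM = 56.90° ✓; |QM| = 27.90 ✓; ∠(QM, MR) = 90.00° ✓; |MR| = 22.50 ✓; ∠MRT = 55.20° ✓; |RT| = 22.90 ✓; ∠(RT, TN) = 90.00° ✓; |TN| = 27.80 ✓; ∠TNC = 35.30° ✓; |NC| = 23.40 ✓; ∠NCH = 117.8° ✓; |CH| = 2.400 ✗.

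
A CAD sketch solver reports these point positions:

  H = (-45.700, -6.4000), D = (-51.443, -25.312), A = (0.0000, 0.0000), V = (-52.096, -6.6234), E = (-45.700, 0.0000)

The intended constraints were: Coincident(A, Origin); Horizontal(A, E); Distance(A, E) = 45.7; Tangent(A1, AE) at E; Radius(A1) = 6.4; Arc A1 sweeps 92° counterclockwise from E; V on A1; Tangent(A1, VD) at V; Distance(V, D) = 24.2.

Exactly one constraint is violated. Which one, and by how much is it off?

Distance(V, D) = 24.2 — off by 5.50.

A = (0.00, 0.00) ✓; A.y = 0.00, E.y = 0.00 ✓; |AE| = 45.70 ✓; ∠(HE, EA) = 90.00° ✓; |HE| = 6.400 ✓; bearing(H→V) − bearing(H→E) = 92.00° ✓; |HV| = 6.400 ✓; ∠(HV, VD) = 90.00° ✓; |VD| = 18.70 ✗.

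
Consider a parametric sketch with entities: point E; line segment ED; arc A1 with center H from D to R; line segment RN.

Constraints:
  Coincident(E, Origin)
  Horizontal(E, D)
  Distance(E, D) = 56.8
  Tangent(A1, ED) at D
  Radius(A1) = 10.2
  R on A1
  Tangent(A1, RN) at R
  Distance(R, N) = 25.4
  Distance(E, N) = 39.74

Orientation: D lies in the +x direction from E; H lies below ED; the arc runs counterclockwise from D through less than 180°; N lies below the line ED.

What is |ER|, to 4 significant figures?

49.19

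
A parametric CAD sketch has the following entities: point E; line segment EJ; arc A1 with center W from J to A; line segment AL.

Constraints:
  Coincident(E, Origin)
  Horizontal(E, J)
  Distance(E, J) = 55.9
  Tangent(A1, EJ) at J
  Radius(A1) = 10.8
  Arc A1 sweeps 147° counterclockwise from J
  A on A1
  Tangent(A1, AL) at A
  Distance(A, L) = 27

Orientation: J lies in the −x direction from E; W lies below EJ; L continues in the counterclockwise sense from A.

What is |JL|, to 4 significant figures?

38.41

E is at the origin; EJ is horizontal with |EJ| = 55.9 and J on the −x side, so J = (-55.90, 0.000). Tangency of A1 to EJ means the radius WJ is perpendicular to EJ, so W = J + (0, -10.8) = (-55.90, -10.80). On A1, J sits at bearing 90° from W; a 147° counterclockwise sweep puts A at bearing 237°, so A = W + 10.8·(cos 237°, sin 237°) = (-61.78, -19.86). The tangent condition forces WA to be normal to AL, so AL runs along (−sin 237°, cos 237°); with |AL| = 27.0, L = (-39.14, -34.56). Then |JL| = |L − J| = 38.41.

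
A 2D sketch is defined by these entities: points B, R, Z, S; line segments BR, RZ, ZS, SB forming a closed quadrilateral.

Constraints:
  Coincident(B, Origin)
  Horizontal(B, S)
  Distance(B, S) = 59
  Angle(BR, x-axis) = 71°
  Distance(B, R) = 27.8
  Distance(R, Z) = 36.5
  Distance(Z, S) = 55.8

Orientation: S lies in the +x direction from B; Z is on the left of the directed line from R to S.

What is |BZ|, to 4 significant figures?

62.33

Checks: |RZ| = 36.50 ✓; |ZS| = 55.80 ✓.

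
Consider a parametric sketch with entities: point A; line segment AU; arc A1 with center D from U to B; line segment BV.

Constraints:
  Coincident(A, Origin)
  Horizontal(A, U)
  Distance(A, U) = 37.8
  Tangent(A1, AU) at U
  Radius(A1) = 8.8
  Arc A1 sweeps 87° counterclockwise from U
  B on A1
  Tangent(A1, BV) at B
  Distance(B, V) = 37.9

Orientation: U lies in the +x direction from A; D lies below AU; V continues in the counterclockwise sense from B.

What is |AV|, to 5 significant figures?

53.515

A is at the origin; A and U share the same y with |AU| = 37.8 and U on the +x side, so U = (37.800, 0.0000). A1 meets AU tangentially, so DU is at right angles to AU, so D = U + (0, -8.8) = (37.800, -8.8000). On A1, U sits at bearing 90° from D; an 87° counterclockwise sweep puts B at bearing 177°, so B = D + 8.8·(cos 177°, sin 177°) = (29.012, -8.3394). Since A1 is tangent to BV there, DB ⟂ BV, so BV runs along (−sin 177°, cos 177°); with |BV| = 37.9, V = (27.029, -46.188). Then |AV| = |V − A| = 53.515.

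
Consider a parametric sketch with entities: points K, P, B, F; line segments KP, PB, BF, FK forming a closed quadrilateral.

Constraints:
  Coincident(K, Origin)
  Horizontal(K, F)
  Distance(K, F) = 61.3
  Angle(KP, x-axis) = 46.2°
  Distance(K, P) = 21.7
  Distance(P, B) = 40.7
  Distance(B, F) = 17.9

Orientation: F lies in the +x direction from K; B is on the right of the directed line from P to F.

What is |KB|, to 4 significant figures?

47.61

Checks: |PB| = 40.70 ✓; |BF| = 17.90 ✓.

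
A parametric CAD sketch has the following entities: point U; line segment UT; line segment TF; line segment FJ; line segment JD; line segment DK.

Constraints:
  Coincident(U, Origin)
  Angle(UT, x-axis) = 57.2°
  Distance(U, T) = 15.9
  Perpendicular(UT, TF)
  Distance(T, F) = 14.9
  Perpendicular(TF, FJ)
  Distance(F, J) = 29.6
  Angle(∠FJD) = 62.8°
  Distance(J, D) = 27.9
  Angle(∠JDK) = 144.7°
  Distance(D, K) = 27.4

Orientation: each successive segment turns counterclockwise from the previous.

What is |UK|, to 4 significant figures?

32.48

U is at the origin; UT runs at 57.2° with length 15.9, so T = (8.613, 13.37). UT is perpendicular to TF, so TF runs at 147.2°; with |TF| = 14.9, F = (-3.911, 21.44). The perpendicularity gives FJ at right angles to TF, so FJ runs at -122.8°; with |FJ| = 29.6, J = (-19.95, -3.444). ∠FJD = 62.8° gives JD at -5.600° from the x-axis; with |JD| = 27.9, D = (7.821, -6.167). ∠JDK = 144.7° gives DK at 29.70° from the x-axis; with |DK| = 27.4, K = (31.62, 7.409). Then |UK| = |K − U| = 32.48.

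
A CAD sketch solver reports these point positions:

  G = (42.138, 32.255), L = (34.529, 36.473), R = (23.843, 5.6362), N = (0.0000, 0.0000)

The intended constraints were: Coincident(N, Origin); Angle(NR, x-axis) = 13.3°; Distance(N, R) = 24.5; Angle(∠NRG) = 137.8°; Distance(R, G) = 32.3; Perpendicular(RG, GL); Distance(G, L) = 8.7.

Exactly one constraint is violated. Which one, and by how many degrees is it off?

Perpendicular(RG, GL) — off by 5.50°.

N = (0.00, 0.00) ✓; NR at 13.30° ✓; |NR| = 24.50 ✓; ∠NRG = 137.8° ✓; |RG| = 32.30 ✓; ∠(RG, GL) = 95.50° ✗; |GL| = 8.700 ✓.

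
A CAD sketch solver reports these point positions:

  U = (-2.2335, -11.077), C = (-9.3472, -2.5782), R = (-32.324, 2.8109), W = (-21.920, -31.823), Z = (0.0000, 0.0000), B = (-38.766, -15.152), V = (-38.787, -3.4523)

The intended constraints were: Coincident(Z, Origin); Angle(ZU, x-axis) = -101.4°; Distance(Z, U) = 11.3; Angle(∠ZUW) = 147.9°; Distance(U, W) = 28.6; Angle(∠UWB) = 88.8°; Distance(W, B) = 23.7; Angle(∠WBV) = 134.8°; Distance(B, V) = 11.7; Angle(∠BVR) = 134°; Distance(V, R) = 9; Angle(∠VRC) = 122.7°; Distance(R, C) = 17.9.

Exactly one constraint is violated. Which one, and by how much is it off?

Distance(R, C) = 17.9 — off by 5.70.

Z = (0.00, 0.00) ✓; ZU at -101.4° ✓; |ZU| = 11.30 ✓; ∠ZUW = 147.9° ✓; |UW| = 28.60 ✓; ∠UWB = 88.80° ✓; |WB| = 23.70 ✓; ∠WBV = 134.8° ✓; |BV| = 11.70 ✓; ∠BVR = 134.0° ✓; |VR| = 9.000 ✓; ∠VRC = 122.7° ✓; |RC| = 23.60 ✗.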